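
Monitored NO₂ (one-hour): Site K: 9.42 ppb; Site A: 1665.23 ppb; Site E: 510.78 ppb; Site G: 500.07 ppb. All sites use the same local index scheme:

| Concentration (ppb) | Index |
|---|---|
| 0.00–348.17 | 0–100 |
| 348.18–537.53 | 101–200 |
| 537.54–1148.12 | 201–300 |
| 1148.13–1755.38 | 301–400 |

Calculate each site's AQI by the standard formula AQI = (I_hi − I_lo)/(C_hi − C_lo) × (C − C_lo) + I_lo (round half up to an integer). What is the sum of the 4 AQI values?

Site K 9.42: bracket 0.00–348.17 → index 0–100; slope 100/348.17, offset 9.42.
AQI = 0 + 100/348.17·9.42 ≈ 2.71 ⇒ 3.
Site A: row 1148.13–1755.38 (AQI 301–400). (400−301)·(1665.23−1148.13)/(1755.38−1148.13) + 301 = 99·517.10/607.25 + 301 ≈ 385.30 → 385.
Site E: row 348.18–537.53 (AQI 101–200). (200−101)·(510.78−348.18)/(537.53−348.18) + 101 = 99·162.60/189.35 + 101 ≈ 186.01 → 186.
Site G 500.07: bracket 348.18–537.53 → index 101–200; slope 99/189.35, offset 151.89.
AQI = 101 + 99/189.35·151.89 ≈ 180.41 ⇒ 180.
AQIs: Site K=3, Site A=385, Site E=186, Site G=180. Sum = 3 + 385 + 186 + 180 = 754.

754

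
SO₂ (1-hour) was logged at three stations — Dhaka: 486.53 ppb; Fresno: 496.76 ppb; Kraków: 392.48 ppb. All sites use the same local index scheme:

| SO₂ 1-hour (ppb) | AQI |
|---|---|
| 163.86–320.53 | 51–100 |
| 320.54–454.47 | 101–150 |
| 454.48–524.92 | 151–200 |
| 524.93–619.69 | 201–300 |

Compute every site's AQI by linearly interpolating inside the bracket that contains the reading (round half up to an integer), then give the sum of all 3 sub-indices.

Dhaka: row 454.48–524.92 (AQI 151–200). (200−151)·(486.53−454.48)/(524.92−454.48) + 151 = 49·32.05/70.44 + 151 ≈ 173.29 → 173.
Fresno: 496.76 lies in 454.48–524.92, so I_lo=151, I_hi=200, C_lo=454.48, C_hi=524.92.
(200−151)/(524.92−454.48) × (496.76−454.48) + 151 = 49/70.44 × 42.28 + 151 ≈ 180.41 → 180.
Kraków: 392.48 ∈ [320.54, 454.47] ↔ index [101, 150].
101 + (392.48−320.54)·(150−101)/(454.47−320.54) = 101 + 71.94·49/133.93 ≈ 127.32, so AQI = 127.
AQIs: Dhaka=173, Fresno=180, Kraków=127. Sum = 173 + 180 + 127 = 480.

480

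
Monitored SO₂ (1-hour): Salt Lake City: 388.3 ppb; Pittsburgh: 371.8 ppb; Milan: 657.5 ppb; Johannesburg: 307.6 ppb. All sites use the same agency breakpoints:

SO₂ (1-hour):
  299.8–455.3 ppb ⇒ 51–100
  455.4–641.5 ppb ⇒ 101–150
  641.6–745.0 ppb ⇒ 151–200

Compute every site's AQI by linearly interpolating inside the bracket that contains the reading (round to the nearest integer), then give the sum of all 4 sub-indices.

Salt Lake City: 388.3 lies in 299.8–455.3, so I_lo=51, I_hi=100, C_lo=299.8, C_hi=455.3.
(100−51)/(455.3−299.8) × (388.3−299.8) + 51 = 49/155.5 × 88.5 + 51 ≈ 78.89 → 79.
Pittsburgh: 371.8 ∈ [299.8, 455.3] ↔ index [51, 100].
51 + (371.8−299.8)·(100−51)/(455.3−299.8) = 51 + 72.0·49/155.5 ≈ 73.69, so AQI = 74.
Milan: 657.5 lies in 641.6–745.0, so I_lo=151, I_hi=200, C_lo=641.6, C_hi=745.0.
(200−151)/(745.0−641.6) × (657.5−641.6) + 151 = 49/103.4 × 15.9 + 151 ≈ 158.53 → 159.
Johannesburg: 307.6 lies in 299.8–455.3, so I_lo=51, I_hi=100, C_lo=299.8, C_hi=455.3.
(100−51)/(455.3−299.8) × (307.6−299.8) + 51 = 49/155.5 × 7.8 + 51 ≈ 53.46 → 53.
AQIs: Salt Lake City=79, Pittsburgh=74, Milan=159, Johannesburg=53. Sum = 79 + 74 + 159 + 53 = 365.

365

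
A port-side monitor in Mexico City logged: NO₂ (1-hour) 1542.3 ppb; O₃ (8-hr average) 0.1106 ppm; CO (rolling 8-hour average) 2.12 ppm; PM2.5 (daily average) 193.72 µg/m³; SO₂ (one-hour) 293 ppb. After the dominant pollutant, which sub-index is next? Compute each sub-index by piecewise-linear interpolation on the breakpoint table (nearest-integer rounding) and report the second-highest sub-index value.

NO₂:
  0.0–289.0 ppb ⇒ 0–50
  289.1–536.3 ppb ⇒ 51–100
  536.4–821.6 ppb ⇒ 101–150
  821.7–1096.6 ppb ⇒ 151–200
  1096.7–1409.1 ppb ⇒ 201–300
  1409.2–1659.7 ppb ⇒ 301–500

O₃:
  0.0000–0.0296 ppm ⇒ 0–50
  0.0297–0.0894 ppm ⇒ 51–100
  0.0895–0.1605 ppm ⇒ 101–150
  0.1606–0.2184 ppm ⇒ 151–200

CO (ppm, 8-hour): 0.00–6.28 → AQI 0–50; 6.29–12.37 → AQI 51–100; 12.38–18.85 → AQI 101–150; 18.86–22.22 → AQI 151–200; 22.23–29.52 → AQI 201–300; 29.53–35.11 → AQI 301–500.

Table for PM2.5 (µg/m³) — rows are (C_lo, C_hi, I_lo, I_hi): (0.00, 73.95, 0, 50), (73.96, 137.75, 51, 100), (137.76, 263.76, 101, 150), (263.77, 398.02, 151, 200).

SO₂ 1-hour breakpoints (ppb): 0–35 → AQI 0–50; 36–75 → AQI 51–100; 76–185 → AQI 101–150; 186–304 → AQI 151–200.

NO₂ 1542.3: bracket 1409.2–1659.7 → index 301–500; slope 199/250.5, offset 133.1.
AQI = 301 + 199/250.5·133.1 ≈ 406.74 ⇒ 407.
O₃: 0.1106 ∈ [0.0895, 0.1605] ↔ index [101, 150].
101 + (0.1106−0.0895)·(150−101)/(0.1605−0.0895) = 101 + 0.0211·49/0.0710 ≈ 115.56, so AQI = 116.
CO: row 0.00–6.28 (AQI 0–50). (50−0)·(2.12−0.00)/(6.28−0.00) + 0 = 50·2.12/6.28 + 0 ≈ 16.88 → 17.
PM2.5: 193.72 ∈ [137.76, 263.76] ↔ index [101, 150].
101 + (193.72−137.76)·(150−101)/(263.76−137.76) = 101 + 55.96·49/126.00 ≈ 122.76, so AQI = 123.
SO₂: 293 ∈ [186, 304] ↔ index [151, 200].
151 + (293−186)·(200−151)/(304−186) = 151 + 107·49/118 ≈ 195.43, so AQI = 195.
Sub-indices: NO₂→407, O₃→116, CO→17, PM2.5→123, SO₂→195. Ranked high→low: 407, 195, 123, 116, 17. Second-highest sub-index = 195.

195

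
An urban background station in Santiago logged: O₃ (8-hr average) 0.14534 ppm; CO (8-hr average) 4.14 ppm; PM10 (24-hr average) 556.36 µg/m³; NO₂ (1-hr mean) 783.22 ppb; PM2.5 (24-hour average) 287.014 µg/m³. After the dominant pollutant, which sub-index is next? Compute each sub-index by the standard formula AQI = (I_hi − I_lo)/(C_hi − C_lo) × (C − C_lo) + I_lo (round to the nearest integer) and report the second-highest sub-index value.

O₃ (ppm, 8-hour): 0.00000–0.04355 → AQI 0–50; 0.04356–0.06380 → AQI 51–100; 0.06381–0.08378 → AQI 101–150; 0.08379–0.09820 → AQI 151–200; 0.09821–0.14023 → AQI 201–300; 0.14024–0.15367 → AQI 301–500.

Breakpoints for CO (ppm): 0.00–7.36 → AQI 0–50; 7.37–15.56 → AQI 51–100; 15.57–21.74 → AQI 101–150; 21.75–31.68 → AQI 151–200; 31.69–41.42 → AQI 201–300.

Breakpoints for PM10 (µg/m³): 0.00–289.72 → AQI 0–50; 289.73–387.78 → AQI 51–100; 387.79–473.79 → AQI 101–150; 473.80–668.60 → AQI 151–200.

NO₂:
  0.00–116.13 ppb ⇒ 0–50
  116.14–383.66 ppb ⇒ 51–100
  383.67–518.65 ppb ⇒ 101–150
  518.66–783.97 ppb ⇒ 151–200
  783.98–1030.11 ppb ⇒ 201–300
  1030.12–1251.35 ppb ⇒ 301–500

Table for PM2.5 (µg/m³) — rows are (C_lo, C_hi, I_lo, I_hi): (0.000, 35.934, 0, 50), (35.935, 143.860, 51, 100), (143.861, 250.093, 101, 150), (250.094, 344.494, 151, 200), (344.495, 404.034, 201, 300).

O₃: 0.14534 lies in 0.14024–0.15367, so I_lo=301, I_hi=500, C_lo=0.14024, C_hi=0.15367.
(500−301)/(0.15367−0.14024) × (0.14534−0.14024) + 301 = 199/0.01343 × 0.00510 + 301 ≈ 376.57 → 377.
CO: 4.14 lies in 0.00–7.36, so I_lo=0, I_hi=50, C_lo=0.00, C_hi=7.36.
(50−0)/(7.36−0.00) × (4.14−0.00) + 0 = 50/7.36 × 4.14 + 0 ≈ 28.13 → 28.
PM10 556.36: bracket 473.80–668.60 → index 151–200; slope 49/194.80, offset 82.56.
AQI = 151 + 49/194.80·82.56 ≈ 171.77 ⇒ 172.
NO₂: 783.22 ∈ [518.66, 783.97] ↔ index [151, 200].
151 + (783.22−518.66)·(200−151)/(783.97−518.66) = 151 + 264.56·49/265.31 ≈ 199.86, so AQI = 200.
PM2.5: 287.014 lies in 250.094–344.494, so I_lo=151, I_hi=200, C_lo=250.094, C_hi=344.494.
(200−151)/(344.494−250.094) × (287.014−250.094) + 151 = 49/94.400 × 36.920 + 151 ≈ 170.16 → 170.
Sub-indices: O₃→377, CO→28, PM10→172, NO₂→200, PM2.5→170. Ranked high→low: 377, 200, 172, 170, 28. Second-highest sub-index = 200.

200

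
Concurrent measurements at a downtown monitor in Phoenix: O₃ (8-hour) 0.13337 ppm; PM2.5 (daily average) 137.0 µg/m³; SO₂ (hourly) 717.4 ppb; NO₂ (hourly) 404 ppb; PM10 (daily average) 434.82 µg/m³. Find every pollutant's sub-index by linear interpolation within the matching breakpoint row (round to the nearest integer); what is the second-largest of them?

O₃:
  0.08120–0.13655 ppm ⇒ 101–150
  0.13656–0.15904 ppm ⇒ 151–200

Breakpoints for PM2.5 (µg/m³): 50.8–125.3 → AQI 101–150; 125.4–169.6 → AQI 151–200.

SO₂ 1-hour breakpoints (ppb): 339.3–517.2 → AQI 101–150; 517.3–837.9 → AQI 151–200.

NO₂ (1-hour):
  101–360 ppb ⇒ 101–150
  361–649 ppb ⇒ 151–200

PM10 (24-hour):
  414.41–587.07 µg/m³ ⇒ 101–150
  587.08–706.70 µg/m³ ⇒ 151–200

O₃: row 0.08120–0.13655 (AQI 101–150). (150−101)·(0.13337−0.08120)/(0.13655−0.08120) + 101 = 49·0.05217/0.05535 + 101 ≈ 147.18 → 147.
PM2.5: 137.0 lies in 125.4–169.6, so I_lo=151, I_hi=200, C_lo=125.4, C_hi=169.6.
(200−151)/(169.6−125.4) × (137.0−125.4) + 151 = 49/44.2 × 11.6 + 151 ≈ 163.86 → 164.
SO₂: 717.4 lies in 517.3–837.9, so I_lo=151, I_hi=200, C_lo=517.3, C_hi=837.9.
(200−151)/(837.9−517.3) × (717.4−517.3) + 151 = 49/320.6 × 200.1 + 151 ≈ 181.58 → 182.
NO₂: 404 lies in 361–649, so I_lo=151, I_hi=200, C_lo=361, C_hi=649.
(200−151)/(649−361) × (404−361) + 151 = 49/288 × 43 + 151 ≈ 158.32 → 158.
PM10: row 414.41–587.07 (AQI 101–150). (150−101)·(434.82−414.41)/(587.07−414.41) + 101 = 49·20.41/172.66 + 101 ≈ 106.79 → 107.
Sub-indices: O₃→147, PM2.5→164, SO₂→182, NO₂→158, PM10→107. Ranked high→low: 182, 164, 158, 147, 107. Second-highest sub-index = 164.

164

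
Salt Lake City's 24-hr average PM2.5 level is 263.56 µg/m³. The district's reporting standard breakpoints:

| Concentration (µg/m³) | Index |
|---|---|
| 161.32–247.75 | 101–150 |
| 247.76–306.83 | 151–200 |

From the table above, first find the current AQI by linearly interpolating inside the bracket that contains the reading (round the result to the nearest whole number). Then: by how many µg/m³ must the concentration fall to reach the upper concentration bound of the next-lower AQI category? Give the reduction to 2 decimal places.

15.81

PM2.5: 263.56 ∈ [247.76, 306.83] ↔ index [151, 200].
151 + (263.56−247.76)·(200−151)/(306.83−247.76) = 151 + 15.80·49/59.07 ≈ 164.11, so AQI = 164.
Current AQI 164 is in the Unhealthy range (151–200). The next-lower category tops out at AQI 150, whose upper concentration bound is 247.75 µg/m³.
Reduction needed = 263.56 − 247.75 = 15.81 µg/m³.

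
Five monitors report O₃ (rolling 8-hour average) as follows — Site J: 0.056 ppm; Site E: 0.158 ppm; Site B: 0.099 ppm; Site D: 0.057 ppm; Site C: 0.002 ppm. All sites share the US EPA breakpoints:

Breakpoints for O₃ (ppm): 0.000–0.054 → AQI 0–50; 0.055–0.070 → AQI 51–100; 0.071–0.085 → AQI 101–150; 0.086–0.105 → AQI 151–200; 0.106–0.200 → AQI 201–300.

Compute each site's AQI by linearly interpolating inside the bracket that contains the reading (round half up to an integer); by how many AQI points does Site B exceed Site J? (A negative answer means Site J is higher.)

Site J: 0.056 lies in 0.055–0.070, so I_lo=51, I_hi=100, C_lo=0.055, C_hi=0.070.
(100−51)/(0.070−0.055) × (0.056−0.055) + 51 = 49/0.015 × 0.001 + 51 ≈ 54.27 → 54.
Site E 0.158: bracket 0.106–0.200 → index 201–300; slope 99/0.094, offset 0.052.
AQI = 201 + 99/0.094·0.052 ≈ 255.77 ⇒ 256.
Site B 0.099: bracket 0.086–0.105 → index 151–200; slope 49/0.019, offset 0.013.
AQI = 151 + 49/0.019·0.013 ≈ 184.53 ⇒ 185.
Site D 0.057: bracket 0.055–0.070 → index 51–100; slope 49/0.015, offset 0.002.
AQI = 51 + 49/0.015·0.002 ≈ 57.53 ⇒ 58.
Site C: row 0.000–0.054 (AQI 0–50). (50−0)·(0.002−0.000)/(0.054−0.000) + 0 = 50·0.002/0.054 + 0 ≈ 1.85 → 2.
AQIs: Site J=54, Site E=256, Site B=185, Site D=58, Site C=2. Site B (185) − Site J (54) = 131.

131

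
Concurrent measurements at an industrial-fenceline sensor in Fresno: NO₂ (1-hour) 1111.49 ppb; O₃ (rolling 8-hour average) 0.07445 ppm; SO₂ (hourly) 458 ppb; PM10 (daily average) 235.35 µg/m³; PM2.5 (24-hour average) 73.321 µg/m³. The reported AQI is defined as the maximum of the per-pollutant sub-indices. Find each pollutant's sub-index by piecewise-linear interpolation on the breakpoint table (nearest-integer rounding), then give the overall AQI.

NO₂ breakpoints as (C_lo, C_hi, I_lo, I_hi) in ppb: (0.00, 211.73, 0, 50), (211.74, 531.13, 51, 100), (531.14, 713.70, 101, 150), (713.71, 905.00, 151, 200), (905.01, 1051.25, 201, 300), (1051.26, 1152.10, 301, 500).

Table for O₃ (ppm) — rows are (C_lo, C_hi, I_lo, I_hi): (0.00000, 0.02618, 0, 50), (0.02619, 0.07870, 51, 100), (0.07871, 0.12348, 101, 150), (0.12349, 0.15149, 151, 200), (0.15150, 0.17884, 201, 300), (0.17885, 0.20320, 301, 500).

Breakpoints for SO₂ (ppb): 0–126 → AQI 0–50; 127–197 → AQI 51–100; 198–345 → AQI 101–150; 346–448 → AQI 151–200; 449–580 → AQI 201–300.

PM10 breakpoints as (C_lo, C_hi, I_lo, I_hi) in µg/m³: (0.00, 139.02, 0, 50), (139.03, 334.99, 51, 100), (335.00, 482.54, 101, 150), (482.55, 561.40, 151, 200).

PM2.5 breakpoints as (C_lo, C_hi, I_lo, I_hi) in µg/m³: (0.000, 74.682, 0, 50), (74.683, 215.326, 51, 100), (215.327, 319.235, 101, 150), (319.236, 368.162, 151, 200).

420

NO₂: row 1051.26–1152.10 (AQI 301–500). (500−301)·(1111.49−1051.26)/(1152.10−1051.26) + 301 = 199·60.23/100.84 + 301 ≈ 419.86 → 420.
O₃: row 0.02619–0.07870 (AQI 51–100). (100−51)·(0.07445−0.02619)/(0.07870−0.02619) + 51 = 49·0.04826/0.05251 + 51 ≈ 96.03 → 96.
SO₂: 458 lies in 449–580, so I_lo=201, I_hi=300, C_lo=449, C_hi=580.
(300−201)/(580−449) × (458−449) + 201 = 99/131 × 9 + 201 ≈ 207.80 → 208.
PM10: 235.35 ∈ [139.03, 334.99] ↔ index [51, 100].
51 + (235.35−139.03)·(100−51)/(334.99−139.03) = 51 + 96.32·49/195.96 ≈ 75.08, so AQI = 75.
PM2.5: 73.321 ∈ [0.000, 74.682] ↔ index [0, 50].
0 + (73.321−0.000)·(50−0)/(74.682−0.000) = 0 + 73.321·50/74.682 ≈ 49.09, so AQI = 49.
Sub-indices: NO₂→420, O₃→96, SO₂→208, PM10→75, PM2.5→49. Overall AQI = max = 420; dominant pollutant is NO₂.
AQI 420: Hazardous.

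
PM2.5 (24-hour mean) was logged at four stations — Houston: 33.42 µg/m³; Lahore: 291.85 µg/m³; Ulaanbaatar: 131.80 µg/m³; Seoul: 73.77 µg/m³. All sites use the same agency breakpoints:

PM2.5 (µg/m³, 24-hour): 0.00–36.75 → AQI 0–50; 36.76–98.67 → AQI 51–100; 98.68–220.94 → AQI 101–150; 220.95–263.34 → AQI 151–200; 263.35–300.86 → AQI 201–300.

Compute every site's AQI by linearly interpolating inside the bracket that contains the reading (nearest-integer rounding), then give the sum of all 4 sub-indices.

515

Houston 33.42: bracket 0.00–36.75 → index 0–50; slope 50/36.75, offset 33.42.
AQI = 0 + 50/36.75·33.42 ≈ 45.47 ⇒ 45.
Lahore: 291.85 ∈ [263.35, 300.86] ↔ index [201, 300].
201 + (291.85−263.35)·(300−201)/(300.86−263.35) = 201 + 28.50·99/37.51 ≈ 276.22, so AQI = 276.
Ulaanbaatar: row 98.68–220.94 (AQI 101–150). (150−101)·(131.80−98.68)/(220.94−98.68) + 101 = 49·33.12/122.26 + 101 ≈ 114.27 → 114.
Seoul: 73.77 lies in 36.76–98.67, so I_lo=51, I_hi=100, C_lo=36.76, C_hi=98.67.
(100−51)/(98.67−36.76) × (73.77−36.76) + 51 = 49/61.91 × 37.01 + 51 ≈ 80.29 → 80.
AQIs: Houston=45, Lahore=276, Ulaanbaatar=114, Seoul=80. Sum = 45 + 276 + 114 + 80 = 515.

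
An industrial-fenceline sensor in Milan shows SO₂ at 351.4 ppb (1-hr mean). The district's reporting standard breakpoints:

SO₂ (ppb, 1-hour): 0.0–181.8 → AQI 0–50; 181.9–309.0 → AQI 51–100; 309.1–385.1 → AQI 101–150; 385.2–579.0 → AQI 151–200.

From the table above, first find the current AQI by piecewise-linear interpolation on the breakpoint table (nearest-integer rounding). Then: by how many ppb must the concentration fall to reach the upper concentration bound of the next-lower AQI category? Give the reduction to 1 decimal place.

SO₂: 351.4 lies in 309.1–385.1, so I_lo=101, I_hi=150, C_lo=309.1, C_hi=385.1.
(150−101)/(385.1−309.1) × (351.4−309.1) + 101 = 49/76.0 × 42.3 + 101 ≈ 128.27 → 128.
Current AQI 128 is in the Unhealthy for Sensitive Groups range (101–150). The next-lower category tops out at AQI 100, whose upper concentration bound is 309.0 ppb.
Reduction needed = 351.4 − 309.0 = 42.4 ppb.

42.4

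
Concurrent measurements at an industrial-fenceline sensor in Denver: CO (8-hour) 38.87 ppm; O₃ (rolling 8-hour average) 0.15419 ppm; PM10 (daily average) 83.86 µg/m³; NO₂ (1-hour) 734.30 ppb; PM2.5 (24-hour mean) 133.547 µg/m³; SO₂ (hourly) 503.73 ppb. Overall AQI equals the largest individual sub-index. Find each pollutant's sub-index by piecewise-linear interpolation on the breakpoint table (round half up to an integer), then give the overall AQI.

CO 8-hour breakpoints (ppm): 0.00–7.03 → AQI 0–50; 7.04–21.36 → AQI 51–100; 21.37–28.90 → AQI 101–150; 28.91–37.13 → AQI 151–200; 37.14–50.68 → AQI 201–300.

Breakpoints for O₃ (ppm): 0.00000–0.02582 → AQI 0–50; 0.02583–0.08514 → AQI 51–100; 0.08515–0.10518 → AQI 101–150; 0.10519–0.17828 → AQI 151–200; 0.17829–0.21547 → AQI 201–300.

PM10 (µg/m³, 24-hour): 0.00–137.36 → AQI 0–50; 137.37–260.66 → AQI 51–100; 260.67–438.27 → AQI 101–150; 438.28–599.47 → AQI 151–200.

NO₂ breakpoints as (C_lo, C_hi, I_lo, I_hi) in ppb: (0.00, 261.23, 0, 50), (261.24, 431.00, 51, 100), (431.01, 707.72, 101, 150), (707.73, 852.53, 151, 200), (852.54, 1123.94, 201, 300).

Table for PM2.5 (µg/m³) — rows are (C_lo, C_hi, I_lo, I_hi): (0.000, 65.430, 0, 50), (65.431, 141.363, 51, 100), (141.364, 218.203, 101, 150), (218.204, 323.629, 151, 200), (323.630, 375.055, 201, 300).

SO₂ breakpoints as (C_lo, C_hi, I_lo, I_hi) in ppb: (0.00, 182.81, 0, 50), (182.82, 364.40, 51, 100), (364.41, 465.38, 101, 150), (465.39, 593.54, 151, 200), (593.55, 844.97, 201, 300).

214

CO: 38.87 lies in 37.14–50.68, so I_lo=201, I_hi=300, C_lo=37.14, C_hi=50.68.
(300−201)/(50.68−37.14) × (38.87−37.14) + 201 = 99/13.54 × 1.73 + 201 ≈ 213.65 → 214.
O₃: 0.15419 lies in 0.10519–0.17828, so I_lo=151, I_hi=200, C_lo=0.10519, C_hi=0.17828.
(200−151)/(0.17828−0.10519) × (0.15419−0.10519) + 151 = 49/0.07309 × 0.04900 + 151 ≈ 183.85 → 184.
PM10: 83.86 lies in 0.00–137.36, so I_lo=0, I_hi=50, C_lo=0.00, C_hi=137.36.
(50−0)/(137.36−0.00) × (83.86−0.00) + 0 = 50/137.36 × 83.86 + 0 ≈ 30.53 → 31.
NO₂ 734.30: bracket 707.73–852.53 → index 151–200; slope 49/144.80, offset 26.57.
AQI = 151 + 49/144.80·26.57 ≈ 159.99 ⇒ 160.
PM2.5: 133.547 ∈ [65.431, 141.363] ↔ index [51, 100].
51 + (133.547−65.431)·(100−51)/(141.363−65.431) = 51 + 68.116·49/75.932 ≈ 94.96, so AQI = 95.
SO₂: 503.73 lies in 465.39–593.54, so I_lo=151, I_hi=200, C_lo=465.39, C_hi=593.54.
(200−151)/(593.54−465.39) × (503.73−465.39) + 151 = 49/128.15 × 38.34 + 151 ≈ 165.66 → 166.
Sub-indices: CO→214, O₃→184, PM10→31, NO₂→160, PM2.5→95, SO₂→166. Overall AQI = max = 214; dominant pollutant is CO.
AQI 214: Very Unhealthy.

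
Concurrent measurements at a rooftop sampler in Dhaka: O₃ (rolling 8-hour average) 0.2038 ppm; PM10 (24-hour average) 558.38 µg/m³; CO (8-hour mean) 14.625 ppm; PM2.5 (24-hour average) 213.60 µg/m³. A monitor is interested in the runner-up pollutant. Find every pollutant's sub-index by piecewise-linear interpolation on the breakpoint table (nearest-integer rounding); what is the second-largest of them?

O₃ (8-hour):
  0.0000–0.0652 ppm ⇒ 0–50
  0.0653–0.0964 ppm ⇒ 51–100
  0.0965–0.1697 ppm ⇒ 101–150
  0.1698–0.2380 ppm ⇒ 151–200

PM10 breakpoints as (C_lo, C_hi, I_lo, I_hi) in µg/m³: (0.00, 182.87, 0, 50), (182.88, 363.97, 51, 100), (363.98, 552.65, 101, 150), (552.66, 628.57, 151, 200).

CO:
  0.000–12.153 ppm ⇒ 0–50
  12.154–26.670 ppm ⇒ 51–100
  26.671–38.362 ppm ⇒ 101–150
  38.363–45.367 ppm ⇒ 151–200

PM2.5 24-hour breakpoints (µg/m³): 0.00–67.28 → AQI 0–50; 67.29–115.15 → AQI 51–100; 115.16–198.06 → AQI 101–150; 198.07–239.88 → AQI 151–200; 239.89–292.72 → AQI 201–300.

O₃: row 0.1698–0.2380 (AQI 151–200). (200−151)·(0.2038−0.1698)/(0.2380−0.1698) + 151 = 49·0.0340/0.0682 + 151 ≈ 175.43 → 175.
PM10: row 552.66–628.57 (AQI 151–200). (200−151)·(558.38−552.66)/(628.57−552.66) + 151 = 49·5.72/75.91 + 151 ≈ 154.69 → 155.
CO: row 12.154–26.670 (AQI 51–100). (100−51)·(14.625−12.154)/(26.670−12.154) + 51 = 49·2.471/14.516 + 51 ≈ 59.34 → 59.
PM2.5: row 198.07–239.88 (AQI 151–200). (200−151)·(213.60−198.07)/(239.88−198.07) + 151 = 49·15.53/41.81 + 151 ≈ 169.20 → 169.
Sub-indices: O₃→175, PM10→155, CO→59, PM2.5→169. Ranked high→low: 175, 169, 155, 59. Second-highest sub-index = 169.

169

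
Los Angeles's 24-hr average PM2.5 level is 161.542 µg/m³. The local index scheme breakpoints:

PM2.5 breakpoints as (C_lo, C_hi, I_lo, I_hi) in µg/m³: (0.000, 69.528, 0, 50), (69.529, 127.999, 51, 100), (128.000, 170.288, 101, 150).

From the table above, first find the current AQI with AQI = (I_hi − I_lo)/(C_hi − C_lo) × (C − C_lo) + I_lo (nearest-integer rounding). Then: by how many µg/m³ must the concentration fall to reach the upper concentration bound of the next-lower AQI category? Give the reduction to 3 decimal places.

PM2.5: 161.542 ∈ [128.000, 170.288] ↔ index [101, 150].
101 + (161.542−128.000)·(150−101)/(170.288−128.000) = 101 + 33.542·49/42.288 ≈ 139.87, so AQI = 140.
Current AQI 140 is in the Unhealthy for Sensitive Groups range (101–150). The next-lower category tops out at AQI 100, whose upper concentration bound is 127.999 µg/m³.
Reduction needed = 161.542 − 127.999 = 33.543 µg/m³.

33.543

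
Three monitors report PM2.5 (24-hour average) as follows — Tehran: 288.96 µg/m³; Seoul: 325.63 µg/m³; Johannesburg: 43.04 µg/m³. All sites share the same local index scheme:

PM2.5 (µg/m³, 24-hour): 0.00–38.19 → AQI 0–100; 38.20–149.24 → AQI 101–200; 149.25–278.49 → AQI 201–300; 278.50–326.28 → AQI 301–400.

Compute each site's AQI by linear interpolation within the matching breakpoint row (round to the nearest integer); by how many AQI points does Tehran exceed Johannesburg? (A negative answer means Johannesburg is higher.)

Tehran: 288.96 lies in 278.50–326.28, so I_lo=301, I_hi=400, C_lo=278.50, C_hi=326.28.
(400−301)/(326.28−278.50) × (288.96−278.50) + 301 = 99/47.78 × 10.46 + 301 ≈ 322.67 → 323.
Seoul: 325.63 lies in 278.50–326.28, so I_lo=301, I_hi=400, C_lo=278.50, C_hi=326.28.
(400−301)/(326.28−278.50) × (325.63−278.50) + 301 = 99/47.78 × 47.13 + 301 ≈ 398.65 → 399.
Johannesburg: 43.04 lies in 38.20–149.24, so I_lo=101, I_hi=200, C_lo=38.20, C_hi=149.24.
(200−101)/(149.24−38.20) × (43.04−38.20) + 101 = 99/111.04 × 4.84 + 101 ≈ 105.32 → 105.
AQIs: Tehran=323, Seoul=399, Johannesburg=105. Tehran (323) − Johannesburg (105) = 218.

218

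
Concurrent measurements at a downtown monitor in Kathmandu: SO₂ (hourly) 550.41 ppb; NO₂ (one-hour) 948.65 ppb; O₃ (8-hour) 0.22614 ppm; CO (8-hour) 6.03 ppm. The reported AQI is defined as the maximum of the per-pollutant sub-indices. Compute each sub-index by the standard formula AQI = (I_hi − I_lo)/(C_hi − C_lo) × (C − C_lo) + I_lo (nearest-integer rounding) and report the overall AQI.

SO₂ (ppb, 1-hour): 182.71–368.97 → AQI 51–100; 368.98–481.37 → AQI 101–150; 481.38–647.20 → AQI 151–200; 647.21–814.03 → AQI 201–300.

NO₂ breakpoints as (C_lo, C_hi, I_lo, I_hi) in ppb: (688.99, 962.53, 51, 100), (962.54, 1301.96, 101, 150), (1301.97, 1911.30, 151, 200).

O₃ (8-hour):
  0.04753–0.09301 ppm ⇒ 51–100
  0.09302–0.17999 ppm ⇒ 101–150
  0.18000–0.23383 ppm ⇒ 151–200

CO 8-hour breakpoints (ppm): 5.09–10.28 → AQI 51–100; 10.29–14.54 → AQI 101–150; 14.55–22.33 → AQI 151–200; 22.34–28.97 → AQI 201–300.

SO₂ 550.41: bracket 481.38–647.20 → index 151–200; slope 49/165.82, offset 69.03.
AQI = 151 + 49/165.82·69.03 ≈ 171.40 ⇒ 171.
NO₂ 948.65: bracket 688.99–962.53 → index 51–100; slope 49/273.54, offset 259.66.
AQI = 51 + 49/273.54·259.66 ≈ 97.51 ⇒ 98.
O₃: row 0.18000–0.23383 (AQI 151–200). (200−151)·(0.22614−0.18000)/(0.23383−0.18000) + 151 = 49·0.04614/0.05383 + 151 ≈ 193.00 → 193.
CO: 6.03 ∈ [5.09, 10.28] ↔ index [51, 100].
51 + (6.03−5.09)·(100−51)/(10.28−5.09) = 51 + 0.94·49/5.19 ≈ 59.87, so AQI = 60.
Sub-indices: SO₂→171, NO₂→98, O₃→193, CO→60. Overall AQI = max = 193; dominant pollutant is O₃.

193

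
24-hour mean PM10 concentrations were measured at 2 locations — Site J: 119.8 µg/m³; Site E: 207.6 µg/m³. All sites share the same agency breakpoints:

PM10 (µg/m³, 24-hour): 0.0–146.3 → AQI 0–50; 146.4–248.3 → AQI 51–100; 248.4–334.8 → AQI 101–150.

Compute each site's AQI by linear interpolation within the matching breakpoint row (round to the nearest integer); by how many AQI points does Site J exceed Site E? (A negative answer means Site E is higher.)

Site J 119.8: bracket 0.0–146.3 → index 0–50; slope 50/146.3, offset 119.8.
AQI = 0 + 50/146.3·119.8 ≈ 40.94 ⇒ 41.
Site E: 207.6 lies in 146.4–248.3, so I_lo=51, I_hi=100, C_lo=146.4, C_hi=248.3.
(100−51)/(248.3−146.4) × (207.6−146.4) + 51 = 49/101.9 × 61.2 + 51 ≈ 80.43 → 80.
AQIs: Site J=41, Site E=80. Site J (41) − Site E (80) = -39.

-39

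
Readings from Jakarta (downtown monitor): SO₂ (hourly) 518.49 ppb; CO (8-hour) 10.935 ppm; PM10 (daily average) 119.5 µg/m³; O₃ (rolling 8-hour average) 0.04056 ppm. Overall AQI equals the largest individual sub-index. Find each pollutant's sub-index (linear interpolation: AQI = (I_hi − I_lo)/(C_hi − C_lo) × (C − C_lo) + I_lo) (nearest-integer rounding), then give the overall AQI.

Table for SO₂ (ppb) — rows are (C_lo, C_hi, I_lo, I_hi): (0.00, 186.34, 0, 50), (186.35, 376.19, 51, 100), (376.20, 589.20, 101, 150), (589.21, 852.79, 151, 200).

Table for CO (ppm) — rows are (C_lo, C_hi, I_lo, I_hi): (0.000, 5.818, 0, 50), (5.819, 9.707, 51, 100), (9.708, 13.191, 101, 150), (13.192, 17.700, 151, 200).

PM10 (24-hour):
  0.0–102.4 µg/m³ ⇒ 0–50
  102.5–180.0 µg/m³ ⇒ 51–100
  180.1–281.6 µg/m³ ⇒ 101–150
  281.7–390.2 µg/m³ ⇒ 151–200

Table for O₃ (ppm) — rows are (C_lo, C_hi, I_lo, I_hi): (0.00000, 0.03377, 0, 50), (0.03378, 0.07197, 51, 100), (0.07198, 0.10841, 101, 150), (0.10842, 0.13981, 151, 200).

134

SO₂ 518.49: bracket 376.20–589.20 → index 101–150; slope 49/213.00, offset 142.29.
AQI = 101 + 49/213.00·142.29 ≈ 133.73 ⇒ 134.
CO: 10.935 lies in 9.708–13.191, so I_lo=101, I_hi=150, C_lo=9.708, C_hi=13.191.
(150−101)/(13.191−9.708) × (10.935−9.708) + 101 = 49/3.483 × 1.227 + 101 ≈ 118.26 → 118.
PM10: 119.5 lies in 102.5–180.0, so I_lo=51, I_hi=100, C_lo=102.5, C_hi=180.0.
(100−51)/(180.0−102.5) × (119.5−102.5) + 51 = 49/77.5 × 17.0 + 51 ≈ 61.75 → 62.
O₃: 0.04056 ∈ [0.03378, 0.07197] ↔ index [51, 100].
51 + (0.04056−0.03378)·(100−51)/(0.07197−0.03378) = 51 + 0.00678·49/0.03819 ≈ 59.70, so AQI = 60.
Sub-indices: SO₂→134, CO→118, PM10→62, O₃→60. Overall AQI = max = 134; dominant pollutant is SO₂.
AQI 134: Unhealthy for Sensitive Groups.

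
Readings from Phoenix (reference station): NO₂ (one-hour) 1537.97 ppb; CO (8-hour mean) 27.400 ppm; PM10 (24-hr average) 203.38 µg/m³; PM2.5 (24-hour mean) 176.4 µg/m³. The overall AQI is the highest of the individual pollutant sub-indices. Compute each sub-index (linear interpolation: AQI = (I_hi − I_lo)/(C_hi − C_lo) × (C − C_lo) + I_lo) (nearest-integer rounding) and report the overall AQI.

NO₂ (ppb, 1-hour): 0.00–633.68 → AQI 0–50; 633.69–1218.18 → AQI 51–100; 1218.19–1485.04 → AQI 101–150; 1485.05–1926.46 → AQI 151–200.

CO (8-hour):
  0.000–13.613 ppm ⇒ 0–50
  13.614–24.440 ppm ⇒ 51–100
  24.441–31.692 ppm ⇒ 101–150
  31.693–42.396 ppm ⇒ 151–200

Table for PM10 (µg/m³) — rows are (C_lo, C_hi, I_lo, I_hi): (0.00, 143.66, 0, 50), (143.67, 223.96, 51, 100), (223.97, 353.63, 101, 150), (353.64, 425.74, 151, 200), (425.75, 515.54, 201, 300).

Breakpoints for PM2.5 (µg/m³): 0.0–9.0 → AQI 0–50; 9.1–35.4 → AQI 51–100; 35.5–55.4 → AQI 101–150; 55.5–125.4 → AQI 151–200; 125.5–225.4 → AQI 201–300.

NO₂: 1537.97 lies in 1485.05–1926.46, so I_lo=151, I_hi=200, C_lo=1485.05, C_hi=1926.46.
(200−151)/(1926.46−1485.05) × (1537.97−1485.05) + 151 = 49/441.41 × 52.92 + 151 ≈ 156.87 → 157.
CO 27.400: bracket 24.441–31.692 → index 101–150; slope 49/7.251, offset 2.959.
AQI = 101 + 49/7.251·2.959 ≈ 121.00 ⇒ 121.
PM10 203.38: bracket 143.67–223.96 → index 51–100; slope 49/80.29, offset 59.71.
AQI = 51 + 49/80.29·59.71 ≈ 87.44 ⇒ 87.
PM2.5 176.4: bracket 125.5–225.4 → index 201–300; slope 99/99.9, offset 50.9.
AQI = 201 + 99/99.9·50.9 ≈ 251.44 ⇒ 251.
Sub-indices: NO₂→157, CO→121, PM10→87, PM2.5→251. Overall AQI = max = 251; dominant pollutant is PM2.5.

251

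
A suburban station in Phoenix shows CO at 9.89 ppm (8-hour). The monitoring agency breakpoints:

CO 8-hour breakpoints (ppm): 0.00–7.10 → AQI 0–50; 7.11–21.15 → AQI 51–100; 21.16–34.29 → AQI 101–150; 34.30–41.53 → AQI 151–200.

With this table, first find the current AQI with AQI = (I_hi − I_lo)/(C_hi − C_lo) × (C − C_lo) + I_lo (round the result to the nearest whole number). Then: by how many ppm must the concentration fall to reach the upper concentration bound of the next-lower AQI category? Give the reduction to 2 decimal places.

2.79

CO 9.89: bracket 7.11–21.15 → index 51–100; slope 49/14.04, offset 2.78.
AQI = 51 + 49/14.04·2.78 ≈ 60.70 ⇒ 61.
Current AQI 61 is in the Moderate range (51–100). The next-lower category tops out at AQI 50, whose upper concentration bound is 7.10 ppm.
Reduction needed = 9.89 − 7.10 = 2.79 ppm.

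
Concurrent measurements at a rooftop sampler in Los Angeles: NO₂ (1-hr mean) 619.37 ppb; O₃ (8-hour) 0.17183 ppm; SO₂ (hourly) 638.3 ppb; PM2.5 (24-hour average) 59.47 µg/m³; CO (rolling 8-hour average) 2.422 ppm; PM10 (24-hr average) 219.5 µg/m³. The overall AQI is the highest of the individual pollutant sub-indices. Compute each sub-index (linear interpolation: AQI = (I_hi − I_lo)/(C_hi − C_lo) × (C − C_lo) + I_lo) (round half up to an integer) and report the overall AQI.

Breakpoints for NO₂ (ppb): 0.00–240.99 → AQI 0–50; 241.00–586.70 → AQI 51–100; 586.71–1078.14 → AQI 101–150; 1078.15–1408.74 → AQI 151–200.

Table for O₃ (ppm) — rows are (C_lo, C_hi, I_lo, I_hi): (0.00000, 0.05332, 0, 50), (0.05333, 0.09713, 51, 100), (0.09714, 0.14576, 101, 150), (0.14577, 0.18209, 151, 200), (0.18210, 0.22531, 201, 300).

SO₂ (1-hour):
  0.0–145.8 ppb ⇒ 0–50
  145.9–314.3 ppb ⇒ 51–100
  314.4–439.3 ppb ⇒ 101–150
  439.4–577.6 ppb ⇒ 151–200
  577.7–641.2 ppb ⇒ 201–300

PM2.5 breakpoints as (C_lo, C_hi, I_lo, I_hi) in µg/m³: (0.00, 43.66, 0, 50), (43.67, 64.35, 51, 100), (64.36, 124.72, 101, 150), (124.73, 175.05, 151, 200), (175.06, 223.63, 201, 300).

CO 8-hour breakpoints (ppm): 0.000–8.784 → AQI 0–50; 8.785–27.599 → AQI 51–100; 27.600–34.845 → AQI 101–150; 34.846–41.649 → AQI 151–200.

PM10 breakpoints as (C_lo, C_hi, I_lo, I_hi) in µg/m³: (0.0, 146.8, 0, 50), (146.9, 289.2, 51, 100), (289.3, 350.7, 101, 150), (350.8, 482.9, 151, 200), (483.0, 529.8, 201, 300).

NO₂: 619.37 lies in 586.71–1078.14, so I_lo=101, I_hi=150, C_lo=586.71, C_hi=1078.14.
(150−101)/(1078.14−586.71) × (619.37−586.71) + 101 = 49/491.43 × 32.66 + 101 ≈ 104.26 → 104.
O₃: 0.17183 lies in 0.14577–0.18209, so I_lo=151, I_hi=200, C_lo=0.14577, C_hi=0.18209.
(200−151)/(0.18209−0.14577) × (0.17183−0.14577) + 151 = 49/0.03632 × 0.02606 + 151 ≈ 186.16 → 186.
SO₂: 638.3 ∈ [577.7, 641.2] ↔ index [201, 300].
201 + (638.3−577.7)·(300−201)/(641.2−577.7) = 201 + 60.6·99/63.5 ≈ 295.48, so AQI = 295.
PM2.5: 59.47 lies in 43.67–64.35, so I_lo=51, I_hi=100, C_lo=43.67, C_hi=64.35.
(100−51)/(64.35−43.67) × (59.47−43.67) + 51 = 49/20.68 × 15.80 + 51 ≈ 88.44 → 88.
CO 2.422: bracket 0.000–8.784 → index 0–50; slope 50/8.784, offset 2.422.
AQI = 0 + 50/8.784·2.422 ≈ 13.79 ⇒ 14.
PM10: 219.5 ∈ [146.9, 289.2] ↔ index [51, 100].
51 + (219.5−146.9)·(100−51)/(289.2−146.9) = 51 + 72.6·49/142.3 ≈ 76.00, so AQI = 76.
Sub-indices: NO₂→104, O₃→186, SO₂→295, PM2.5→88, CO→14, PM10→76. Overall AQI = max = 295; dominant pollutant is SO₂.
AQI 295: Very Unhealthy.

295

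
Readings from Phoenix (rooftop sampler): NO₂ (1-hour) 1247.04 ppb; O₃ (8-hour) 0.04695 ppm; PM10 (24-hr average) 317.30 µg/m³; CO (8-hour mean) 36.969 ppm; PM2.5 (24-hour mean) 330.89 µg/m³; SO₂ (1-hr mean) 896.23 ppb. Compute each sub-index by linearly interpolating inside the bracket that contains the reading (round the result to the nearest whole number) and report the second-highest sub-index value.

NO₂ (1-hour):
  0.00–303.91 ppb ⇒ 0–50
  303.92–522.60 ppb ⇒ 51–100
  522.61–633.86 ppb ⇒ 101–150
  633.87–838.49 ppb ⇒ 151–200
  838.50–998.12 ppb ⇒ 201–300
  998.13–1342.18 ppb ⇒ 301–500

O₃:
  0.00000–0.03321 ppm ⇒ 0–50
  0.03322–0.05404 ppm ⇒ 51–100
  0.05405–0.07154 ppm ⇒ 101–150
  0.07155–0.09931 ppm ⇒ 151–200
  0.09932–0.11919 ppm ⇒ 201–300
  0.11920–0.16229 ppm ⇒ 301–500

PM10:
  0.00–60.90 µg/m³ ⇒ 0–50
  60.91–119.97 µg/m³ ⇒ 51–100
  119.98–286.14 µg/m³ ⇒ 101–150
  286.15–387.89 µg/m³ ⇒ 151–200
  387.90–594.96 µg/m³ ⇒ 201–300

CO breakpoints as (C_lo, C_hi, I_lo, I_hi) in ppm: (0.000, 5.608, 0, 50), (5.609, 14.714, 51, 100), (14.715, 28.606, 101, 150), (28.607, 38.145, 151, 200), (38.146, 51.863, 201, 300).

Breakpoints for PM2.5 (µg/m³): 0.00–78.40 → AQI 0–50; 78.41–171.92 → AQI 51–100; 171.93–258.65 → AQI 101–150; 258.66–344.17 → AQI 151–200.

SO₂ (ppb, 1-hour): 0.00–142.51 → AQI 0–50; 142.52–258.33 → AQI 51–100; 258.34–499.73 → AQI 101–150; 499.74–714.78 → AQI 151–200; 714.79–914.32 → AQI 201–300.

NO₂ 1247.04: bracket 998.13–1342.18 → index 301–500; slope 199/344.05, offset 248.91.
AQI = 301 + 199/344.05·248.91 ≈ 444.97 ⇒ 445.
O₃: 0.04695 lies in 0.03322–0.05404, so I_lo=51, I_hi=100, C_lo=0.03322, C_hi=0.05404.
(100−51)/(0.05404−0.03322) × (0.04695−0.03322) + 51 = 49/0.02082 × 0.01373 + 51 ≈ 83.31 → 83.
PM10: row 286.15–387.89 (AQI 151–200). (200−151)·(317.30−286.15)/(387.89−286.15) + 151 = 49·31.15/101.74 + 151 ≈ 166.00 → 166.
CO: 36.969 lies in 28.607–38.145, so I_lo=151, I_hi=200, C_lo=28.607, C_hi=38.145.
(200−151)/(38.145−28.607) × (36.969−28.607) + 151 = 49/9.538 × 8.362 + 151 ≈ 193.96 → 194.
PM2.5: row 258.66–344.17 (AQI 151–200). (200−151)·(330.89−258.66)/(344.17−258.66) + 151 = 49·72.23/85.51 + 151 ≈ 192.39 → 192.
SO₂: 896.23 ∈ [714.79, 914.32] ↔ index [201, 300].
201 + (896.23−714.79)·(300−201)/(914.32−714.79) = 201 + 181.44·99/199.53 ≈ 291.02, so AQI = 291.
Sub-indices: NO₂→445, O₃→83, PM10→166, CO→194, PM2.5→192, SO₂→291. Ranked high→low: 445, 291, 194, 192, 166, 83. Second-highest sub-index = 291.

291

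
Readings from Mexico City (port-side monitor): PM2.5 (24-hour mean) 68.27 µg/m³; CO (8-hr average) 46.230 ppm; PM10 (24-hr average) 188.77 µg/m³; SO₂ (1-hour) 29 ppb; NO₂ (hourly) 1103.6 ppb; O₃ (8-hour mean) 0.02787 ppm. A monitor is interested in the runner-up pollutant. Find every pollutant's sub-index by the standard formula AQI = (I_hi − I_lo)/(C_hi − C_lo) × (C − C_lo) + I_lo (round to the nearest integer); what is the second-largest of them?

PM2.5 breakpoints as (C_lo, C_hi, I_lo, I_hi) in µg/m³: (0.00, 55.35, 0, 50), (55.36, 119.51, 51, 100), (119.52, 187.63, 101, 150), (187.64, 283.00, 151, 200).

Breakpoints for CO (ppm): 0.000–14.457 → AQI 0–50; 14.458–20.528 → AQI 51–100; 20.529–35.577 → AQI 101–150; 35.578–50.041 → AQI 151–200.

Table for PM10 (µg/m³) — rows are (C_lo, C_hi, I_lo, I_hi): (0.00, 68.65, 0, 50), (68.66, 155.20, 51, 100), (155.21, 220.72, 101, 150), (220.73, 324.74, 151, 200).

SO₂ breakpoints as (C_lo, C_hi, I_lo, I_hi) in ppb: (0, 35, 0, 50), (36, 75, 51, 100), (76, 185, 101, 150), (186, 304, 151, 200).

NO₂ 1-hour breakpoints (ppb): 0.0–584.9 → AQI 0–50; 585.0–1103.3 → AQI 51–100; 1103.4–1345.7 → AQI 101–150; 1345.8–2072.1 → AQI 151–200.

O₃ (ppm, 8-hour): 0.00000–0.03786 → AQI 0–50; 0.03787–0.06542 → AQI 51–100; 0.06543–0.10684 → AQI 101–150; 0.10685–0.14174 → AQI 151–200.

PM2.5: row 55.36–119.51 (AQI 51–100). (100−51)·(68.27−55.36)/(119.51−55.36) + 51 = 49·12.91/64.15 + 51 ≈ 60.86 → 61.
CO 46.230: bracket 35.578–50.041 → index 151–200; slope 49/14.463, offset 10.652.
AQI = 151 + 49/14.463·10.652 ≈ 187.09 ⇒ 187.
PM10: 188.77 lies in 155.21–220.72, so I_lo=101, I_hi=150, C_lo=155.21, C_hi=220.72.
(150−101)/(220.72−155.21) × (188.77−155.21) + 101 = 49/65.51 × 33.56 + 101 ≈ 126.10 → 126.
SO₂: 29 ∈ [0, 35] ↔ index [0, 50].
0 + (29−0)·(50−0)/(35−0) = 0 + 29·50/35 ≈ 41.43, so AQI = 41.
NO₂: 1103.6 lies in 1103.4–1345.7, so I_lo=101, I_hi=150, C_lo=1103.4, C_hi=1345.7.
(150−101)/(1345.7−1103.4) × (1103.6−1103.4) + 101 = 49/242.3 × 0.2 + 101 ≈ 101.04 → 101.
O₃: 0.02787 ∈ [0.00000, 0.03786] ↔ index [0, 50].
0 + (0.02787−0.00000)·(50−0)/(0.03786−0.00000) = 0 + 0.02787·50/0.03786 ≈ 36.81, so AQI = 37.
Sub-indices: PM2.5→61, CO→187, PM10→126, SO₂→41, NO₂→101, O₃→37. Ranked high→low: 187, 126, 101, 61, 41, 37. Second-highest sub-index = 126.

126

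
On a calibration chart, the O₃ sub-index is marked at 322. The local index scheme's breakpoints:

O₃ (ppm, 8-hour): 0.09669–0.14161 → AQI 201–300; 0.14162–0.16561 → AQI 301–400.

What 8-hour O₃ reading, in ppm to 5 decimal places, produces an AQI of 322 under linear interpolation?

AQI 322 lies in the 301–400 band, which corresponds to 0.14162–0.16561 ppm.
C = 0.14162 + (322−301)×(0.16561−0.14162)/(400−301) = 0.14162 + 21×0.02399/99 ≈ 0.1467088 ppm → 0.14671 ppm to 5 dp.

0.14671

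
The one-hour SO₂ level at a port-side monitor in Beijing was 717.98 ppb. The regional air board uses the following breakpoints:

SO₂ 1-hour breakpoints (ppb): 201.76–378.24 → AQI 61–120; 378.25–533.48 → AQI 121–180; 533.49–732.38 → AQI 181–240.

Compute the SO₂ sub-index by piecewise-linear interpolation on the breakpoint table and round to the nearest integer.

236

SO₂ 717.98: bracket 533.49–732.38 → index 181–240; slope 59/198.89, offset 184.49.
AQI = 181 + 59/198.89·184.49 ≈ 235.73 ⇒ 236.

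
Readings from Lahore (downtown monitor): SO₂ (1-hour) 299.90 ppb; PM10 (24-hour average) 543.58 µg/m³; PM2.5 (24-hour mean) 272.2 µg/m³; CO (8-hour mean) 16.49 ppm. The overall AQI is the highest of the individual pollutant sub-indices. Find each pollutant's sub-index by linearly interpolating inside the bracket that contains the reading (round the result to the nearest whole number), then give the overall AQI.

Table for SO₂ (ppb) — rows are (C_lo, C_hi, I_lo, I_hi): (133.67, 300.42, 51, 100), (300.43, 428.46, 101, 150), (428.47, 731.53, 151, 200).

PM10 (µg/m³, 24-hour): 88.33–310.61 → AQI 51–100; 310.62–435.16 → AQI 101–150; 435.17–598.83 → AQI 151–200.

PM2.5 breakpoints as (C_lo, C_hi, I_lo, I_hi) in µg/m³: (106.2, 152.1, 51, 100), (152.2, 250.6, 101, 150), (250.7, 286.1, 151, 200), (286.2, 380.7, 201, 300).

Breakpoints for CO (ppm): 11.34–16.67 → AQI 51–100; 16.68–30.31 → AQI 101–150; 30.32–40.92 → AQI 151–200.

183

SO₂: row 133.67–300.42 (AQI 51–100). (100−51)·(299.90−133.67)/(300.42−133.67) + 51 = 49·166.23/166.75 + 51 ≈ 99.85 → 100.
PM10: 543.58 lies in 435.17–598.83, so I_lo=151, I_hi=200, C_lo=435.17, C_hi=598.83.
(200−151)/(598.83−435.17) × (543.58−435.17) + 151 = 49/163.66 × 108.41 + 151 ≈ 183.46 → 183.
PM2.5: 272.2 ∈ [250.7, 286.1] ↔ index [151, 200].
151 + (272.2−250.7)·(200−151)/(286.1−250.7) = 151 + 21.5·49/35.4 ≈ 180.76, so AQI = 181.
CO 16.49: bracket 11.34–16.67 → index 51–100; slope 49/5.33, offset 5.15.
AQI = 51 + 49/5.33·5.15 ≈ 98.35 ⇒ 98.
Sub-indices: SO₂→100, PM10→183, PM2.5→181, CO→98. Overall AQI = max = 183; dominant pollutant is PM10.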